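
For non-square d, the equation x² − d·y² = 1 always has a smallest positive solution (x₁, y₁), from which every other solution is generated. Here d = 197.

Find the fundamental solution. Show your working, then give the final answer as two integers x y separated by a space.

d=197: √d = [14; 28] (ℓ=1, odd), read p_1/q_1
k=0  a_k=14  p_k/q_k = 14/1
k=1  a_k=28  p_k/q_k = 393/28
→ (393, 28).  Check: 393²=154449, 197·28²=154448, difference 1.

393 28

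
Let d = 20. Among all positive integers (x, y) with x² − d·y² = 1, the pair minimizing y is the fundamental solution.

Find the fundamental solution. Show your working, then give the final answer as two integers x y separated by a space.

9 2

√20 = [4; 2,8, …], period ℓ=2 (even) → k=1
i=0: a=4 ⇒ p=4, q=1
i=1: a=2 ⇒ p=9, q=2
fundamental: x₁=9, y₁=2  (since 81 − 20·4 = 1)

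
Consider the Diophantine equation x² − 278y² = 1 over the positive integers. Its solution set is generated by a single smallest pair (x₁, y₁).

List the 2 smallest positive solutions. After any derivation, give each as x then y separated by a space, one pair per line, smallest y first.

2501 150
12510001 750300

[16; 1,2,16,2,1,32] for √278; ℓ=6 ⇒ convergent index 5
i=0: a=16 ⇒ p=16, q=1
…
i=3: a=16 ⇒ p=817, q=49
i=4: a=2 ⇒ p=1684, q=101
i=5: a=1 ⇒ p=2501, q=150
fundamental: x₁=2501, y₁=150  (since 6255001 − 278·22500 = 1)
k=2:  x_2 = 2501·2501+278·150·150 = 12510001,  y_2 = 2501·150+150·2501 = 750300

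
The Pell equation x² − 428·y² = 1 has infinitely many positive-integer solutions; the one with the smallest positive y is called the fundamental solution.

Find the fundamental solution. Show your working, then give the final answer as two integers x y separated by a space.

1850887 89466

[20; 1,2,4,1,5,10,5,1,4,2,1,40] for √428; ℓ=12 ⇒ convergent index 11
i=0: a=20 ⇒ p=20, q=1
i=1: a=1 ⇒ p=21, q=1
…
i=3: a=4 ⇒ p=269, q=13
i=4: a=1 ⇒ p=331, q=16
i=5: a=5 ⇒ p=1924, q=93
…
i=10: a=2 ⇒ p=1273708, q=61567
i=11: a=1 ⇒ p=1850887, q=89466
→ (1850887, 89466).  Check: 1850887²=3425782686769, 428·89466²=3425782686768, difference 1.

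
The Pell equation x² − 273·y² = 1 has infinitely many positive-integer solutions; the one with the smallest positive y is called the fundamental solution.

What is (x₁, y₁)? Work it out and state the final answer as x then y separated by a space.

[16; 1,1,10,1,1,32] for √273; ℓ=6 ⇒ convergent index 5
k=0  a_k=16  p_k/q_k = 16/1
…
k=2  a_k=1  p_k/q_k = 33/2
k=3  a_k=10  p_k/q_k = 347/21
k=4  a_k=1  p_k/q_k = 380/23
k=5  a_k=1  p_k/q_k = 727/44
→ (727, 44).  Check: 727²=528529, 273·44²=528528, difference 1.

727 44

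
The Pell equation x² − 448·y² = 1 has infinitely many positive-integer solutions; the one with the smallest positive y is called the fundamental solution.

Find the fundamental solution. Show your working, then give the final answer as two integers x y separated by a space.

127 6

√448 = [21; 6,42, …], period ℓ=2 (even) → k=1
i=0: a=21 ⇒ p=21, q=1
i=1: a=6 ⇒ p=127, q=6
fundamental: x₁=127, y₁=6  (since 16129 − 448·36 = 1)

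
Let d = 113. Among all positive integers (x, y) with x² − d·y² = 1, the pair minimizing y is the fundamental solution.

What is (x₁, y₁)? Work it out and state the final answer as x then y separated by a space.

1204353 113296

d=113: √d = [10; 1,1,1,2,2,1,1,1,20] (ℓ=9, odd), read p_17/q_17
i=0: a=10 ⇒ p=10, q=1
i=1: a=1 ⇒ p=11, q=1
i=2: a=1 ⇒ p=21, q=2
i=3: a=1 ⇒ p=32, q=3
i=4: a=2 ⇒ p=85, q=8
i=5: a=2 ⇒ p=202, q=19
i=6: a=1 ⇒ p=287, q=27
i=7: a=1 ⇒ p=489, q=46
i=8: a=1 ⇒ p=776, q=73
…
i=10: a=1 ⇒ p=16785, q=1579
i=11: a=1 ⇒ p=32794, q=3085
…
i=13: a=2 ⇒ p=131952, q=12413
i=14: a=2 ⇒ p=313483, q=29490
i=15: a=1 ⇒ p=445435, q=41903
i=16: a=1 ⇒ p=758918, q=71393
i=17: a=1 ⇒ p=1204353, q=113296
→ (1204353, 113296).  Check: 1204353²=1450466148609, 113·113296²=1450466148608, difference 1.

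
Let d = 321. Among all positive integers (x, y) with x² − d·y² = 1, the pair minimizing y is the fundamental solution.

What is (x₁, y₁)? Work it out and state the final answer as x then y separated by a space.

d=321: √d = [17; 1,10,1,34] (ℓ=4, even), read p_3/q_3
step 0: (17, 1)  from 17·(1,0) + (0,1)
step 1: (18, 1)  from 1·(17,1) + (1,0)
step 2: (197, 11)  from 10·(18,1) + (17,1)
step 3: (215, 12)  from 1·(197,11) + (18,1)
→ (215, 12).  Check: 215²=46225, 321·12²=46224, difference 1.

215 12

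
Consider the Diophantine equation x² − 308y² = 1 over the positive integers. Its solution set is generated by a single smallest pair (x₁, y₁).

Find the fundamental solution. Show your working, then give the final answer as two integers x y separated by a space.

351 20

√308 → a₀=17, period (1,1,4,1,1,34); ℓ=6 even so k=5
i=0: a=17 ⇒ p=17, q=1
…
i=2: a=1 ⇒ p=35, q=2
…
i=4: a=1 ⇒ p=193, q=11
i=5: a=1 ⇒ p=351, q=20
(x₁, y₁) = (351, 20);  351² − 308·20² = 1 ✓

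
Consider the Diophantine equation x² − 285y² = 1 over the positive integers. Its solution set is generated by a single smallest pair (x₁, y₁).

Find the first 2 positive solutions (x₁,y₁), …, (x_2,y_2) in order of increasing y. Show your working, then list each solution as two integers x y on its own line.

√285 → a₀=16, period (1,7,2,7,1,32); ℓ=6 even so k=5
step 0: (16, 1)  from 16·(1,0) + (0,1)
step 1: (17, 1)  from 1·(16,1) + (1,0)
step 2: (135, 8)  from 7·(17,1) + (16,1)
…
step 4: (2144, 127)  from 7·(287,17) + (135,8)
step 5: (2431, 144)  from 1·(2144,127) + (287,17)
→ (2431, 144).  Check: 2431²=5909761, 285·144²=5909760, difference 1.
(2431+144√285)^2 = 11819521 + 700128√285

2431 144
11819521 700128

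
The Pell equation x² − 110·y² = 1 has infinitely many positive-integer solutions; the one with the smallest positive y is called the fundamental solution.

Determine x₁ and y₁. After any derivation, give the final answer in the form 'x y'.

√110 → a₀=10, period (2,20); ℓ=2 even so k=1
a_0=10:  p_0=10·1+0=10,  q_0=10·0+1=1
a_1=2:  p_1=2·10+1=21,  q_1=2·1+0=2
fundamental: x₁=21, y₁=2  (since 441 − 110·4 = 1)

21 2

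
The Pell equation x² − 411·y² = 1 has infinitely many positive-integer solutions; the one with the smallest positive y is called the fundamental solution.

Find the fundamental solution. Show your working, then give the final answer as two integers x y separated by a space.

49730 2453

d=411: √d = [20; 3,1,1,1,19,1,1,1,3,40] (ℓ=10, even), read p_9/q_9
i=0: a=20 ⇒ p=20, q=1
i=1: a=3 ⇒ p=61, q=3
i=2: a=1 ⇒ p=81, q=4
i=3: a=1 ⇒ p=142, q=7
i=4: a=1 ⇒ p=223, q=11
i=5: a=19 ⇒ p=4379, q=216
…
i=8: a=1 ⇒ p=13583, q=670
i=9: a=3 ⇒ p=49730, q=2453
→ (49730, 2453).  Check: 49730²=2473072900, 411·2453²=2473072899, difference 1.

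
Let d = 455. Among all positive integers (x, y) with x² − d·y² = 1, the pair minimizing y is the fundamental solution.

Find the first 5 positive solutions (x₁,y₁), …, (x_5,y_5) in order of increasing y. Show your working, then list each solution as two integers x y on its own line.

64 3
8191 384
1048384 49149
134184961 6290688
17174626624 805158915

√455 → a₀=21, period (3,42); ℓ=2 even so k=1
k=0  a_k=21  p_k/q_k = 21/1
k=1  a_k=3  p_k/q_k = 64/3
(x₁, y₁) = (64, 3);  64² − 455·3² = 1 ✓
n=2: (64,3)∘(64,3) = (64·64+455·3·3, 64·3+3·64) = (8191,384)
n=3: (8191,384)∘(64,3) = (64·8191+455·3·384, 64·384+3·8191) = (1048384,49149)
n=4: (1048384,49149)∘(64,3) = (64·1048384+455·3·49149, 64·49149+3·1048384) = (134184961,6290688)
n=5: (134184961,6290688)∘(64,3) = (64·134184961+455·3·6290688, 64·6290688+3·134184961) = (17174626624,805158915)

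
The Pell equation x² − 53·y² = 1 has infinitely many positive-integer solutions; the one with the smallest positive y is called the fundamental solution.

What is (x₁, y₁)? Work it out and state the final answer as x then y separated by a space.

d=53: √d = [7; 3,1,1,3,14] (ℓ=5, odd), read p_9/q_9
k=0  a_k=7  p_k/q_k = 7/1
k=1  a_k=3  p_k/q_k = 22/3
k=2  a_k=1  p_k/q_k = 29/4
k=3  a_k=1  p_k/q_k = 51/7
k=4  a_k=3  p_k/q_k = 182/25
k=5  a_k=14  p_k/q_k = 2599/357
k=6  a_k=3  p_k/q_k = 7979/1096
…
k=8  a_k=1  p_k/q_k = 18557/2549
k=9  a_k=3  p_k/q_k = 66249/9100
→ (66249, 9100).  Check: 66249²=4388930001, 53·9100²=4388930000, difference 1.

66249 9100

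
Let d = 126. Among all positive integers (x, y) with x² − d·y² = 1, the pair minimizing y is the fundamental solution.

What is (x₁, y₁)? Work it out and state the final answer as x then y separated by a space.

[11; 4,2,4,22] for √126; ℓ=4 ⇒ convergent index 3
step 0: (11, 1)  from 11·(1,0) + (0,1)
…
step 2: (101, 9)  from 2·(45,4) + (11,1)
step 3: (449, 40)  from 4·(101,9) + (45,4)
fundamental: x₁=449, y₁=40  (since 201601 − 126·1600 = 1)

449 40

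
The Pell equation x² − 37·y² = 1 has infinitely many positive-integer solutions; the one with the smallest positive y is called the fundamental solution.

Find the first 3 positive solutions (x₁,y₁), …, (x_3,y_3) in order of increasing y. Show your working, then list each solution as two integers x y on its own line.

73 12
10657 1752
1555849 255780

d=37: √d = [6; 12] (ℓ=1, odd), read p_1/q_1
k=0  a_k=6  p_k/q_k = 6/1
k=1  a_k=12  p_k/q_k = 73/12
(x₁, y₁) = (73, 12);  73² − 37·12² = 1 ✓
k=2:  x_2 = 73·73+37·12·12 = 10657,  y_2 = 73·12+12·73 = 1752
k=3:  x_3 = 73·10657+37·12·1752 = 1555849,  y_3 = 73·1752+12·10657 = 255780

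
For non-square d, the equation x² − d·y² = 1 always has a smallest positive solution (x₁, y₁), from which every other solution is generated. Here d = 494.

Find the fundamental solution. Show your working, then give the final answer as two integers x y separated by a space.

73035 3286

[22; 4,2,2,1,2,1,2,2,4,44] for √494; ℓ=10 ⇒ convergent index 9
k=0  a_k=22  p_k/q_k = 22/1
k=1  a_k=4  p_k/q_k = 89/4
…
k=3  a_k=2  p_k/q_k = 489/22
k=4  a_k=1  p_k/q_k = 689/31
…
k=6  a_k=1  p_k/q_k = 2556/115
…
k=8  a_k=2  p_k/q_k = 16514/743
k=9  a_k=4  p_k/q_k = 73035/3286
(x₁, y₁) = (73035, 3286);  73035² − 494·3286² = 1 ✓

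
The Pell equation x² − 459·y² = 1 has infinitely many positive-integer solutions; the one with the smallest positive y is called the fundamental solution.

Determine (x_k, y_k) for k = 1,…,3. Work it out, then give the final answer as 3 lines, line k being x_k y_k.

499850 23331
499700044999 23324000700
499550134985000450 23317003499766669

√459 → a₀=21, period (2,2,1,4,21,4,1,2,2,42); ℓ=10 even so k=9
i=0: a=21 ⇒ p=21, q=1
…
i=2: a=2 ⇒ p=107, q=5
i=3: a=1 ⇒ p=150, q=7
i=4: a=4 ⇒ p=707, q=33
…
i=6: a=4 ⇒ p=60695, q=2833
…
i=8: a=2 ⇒ p=212079, q=9899
i=9: a=2 ⇒ p=499850, q=23331
→ (499850, 23331).  Check: 499850²=249850022500, 459·23331²=249850022499, difference 1.
k=2:  x_2 = 499850·499850+459·23331·23331 = 499700044999,  y_2 = 499850·23331+23331·499850 = 23324000700
k=3:  x_3 = 499850·499700044999+459·23331·23324000700 = 499550134985000450,  y_3 = 499850·23324000700+23331·499700044999 = 23317003499766669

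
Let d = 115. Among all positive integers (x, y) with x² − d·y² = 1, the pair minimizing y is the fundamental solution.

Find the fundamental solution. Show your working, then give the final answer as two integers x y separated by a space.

1126 105

[10; 1,2,1,1,1,1,1,2,1,20] for √115; ℓ=10 ⇒ convergent index 9
step 0: (10, 1)  from 10·(1,0) + (0,1)
…
step 2: (32, 3)  from 2·(11,1) + (10,1)
step 3: (43, 4)  from 1·(32,3) + (11,1)
…
step 7: (311, 29)  from 1·(193,18) + (118,11)
step 8: (815, 76)  from 2·(311,29) + (193,18)
step 9: (1126, 105)  from 1·(815,76) + (311,29)
(x₁, y₁) = (1126, 105);  1126² − 115·105² = 1 ✓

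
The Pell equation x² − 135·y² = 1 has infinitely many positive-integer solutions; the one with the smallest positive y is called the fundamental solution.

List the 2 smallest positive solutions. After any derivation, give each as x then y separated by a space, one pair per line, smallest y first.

√135 = [11; 1,1,1,1,1,1,1,22, …], period ℓ=8 (even) → k=7
i=0: a=11 ⇒ p=11, q=1
…
i=2: a=1 ⇒ p=23, q=2
i=3: a=1 ⇒ p=35, q=3
…
i=6: a=1 ⇒ p=151, q=13
i=7: a=1 ⇒ p=244, q=21
fundamental: x₁=244, y₁=21  (since 59536 − 135·441 = 1)
n=2: (244,21)∘(244,21) = (244·244+135·21·21, 244·21+21·244) = (119071,10248)

244 21
119071 10248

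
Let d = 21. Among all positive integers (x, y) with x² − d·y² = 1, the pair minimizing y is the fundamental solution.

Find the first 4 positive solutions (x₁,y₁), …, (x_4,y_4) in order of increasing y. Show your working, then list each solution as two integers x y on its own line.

[4; 1,1,2,1,1,8] for √21; ℓ=6 ⇒ convergent index 5
a_0=4:  p_0=4·1+0=4,  q_0=4·0+1=1
a_1=1:  p_1=1·4+1=5,  q_1=1·1+0=1
a_2=1:  p_2=1·5+4=9,  q_2=1·1+1=2
…
a_4=1:  p_4=1·23+9=32,  q_4=1·5+2=7
a_5=1:  p_5=1·32+23=55,  q_5=1·7+5=12
(x₁, y₁) = (55, 12);  55² − 21·12² = 1 ✓
k=2:  x_2 = 55·55+21·12·12 = 6049,  y_2 = 55·12+12·55 = 1320
k=3:  x_3 = 55·6049+21·12·1320 = 665335,  y_3 = 55·1320+12·6049 = 145188
k=4:  x_4 = 55·665335+21·12·145188 = 73180801,  y_4 = 55·145188+12·665335 = 15969360

55 12
6049 1320
665335 145188
73180801 15969360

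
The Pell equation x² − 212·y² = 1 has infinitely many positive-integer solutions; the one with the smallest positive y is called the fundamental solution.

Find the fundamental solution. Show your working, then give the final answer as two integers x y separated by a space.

d=212: √d = [14; 1,1,3,1,1,…,1,1,28] (ℓ=14, even), read p_13/q_13
k=0  a_k=14  p_k/q_k = 14/1
…
k=3  a_k=3  p_k/q_k = 102/7
k=4  a_k=1  p_k/q_k = 131/9
…
k=6  a_k=1  p_k/q_k = 364/25
k=7  a_k=6  p_k/q_k = 2417/166
k=8  a_k=1  p_k/q_k = 2781/191
k=9  a_k=1  p_k/q_k = 5198/357
k=10  a_k=1  p_k/q_k = 7979/548
…
k=12  a_k=1  p_k/q_k = 37114/2549
k=13  a_k=1  p_k/q_k = 66249/4550
fundamental: x₁=66249, y₁=4550  (since 4388930001 − 212·20702500 = 1)

66249 4550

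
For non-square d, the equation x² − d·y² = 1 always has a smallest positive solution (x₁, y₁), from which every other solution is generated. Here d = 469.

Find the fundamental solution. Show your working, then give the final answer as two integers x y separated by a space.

√469 → a₀=21, period (1,1,1,10,6,10,1,1,1,42); ℓ=10 even so k=9
step 0: (21, 1)  from 21·(1,0) + (0,1)
step 1: (22, 1)  from 1·(21,1) + (1,0)
step 2: (43, 2)  from 1·(22,1) + (21,1)
…
step 8: (90069, 4159)  from 1·(47146,2177) + (42923,1982)
step 9: (137215, 6336)  from 1·(90069,4159) + (47146,2177)
→ (137215, 6336).  Check: 137215²=18827956225, 469·6336²=18827956224, difference 1.

137215 6336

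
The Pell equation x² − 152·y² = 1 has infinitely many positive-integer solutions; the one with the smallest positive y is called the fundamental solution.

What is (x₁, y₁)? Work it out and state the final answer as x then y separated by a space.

37 3

d=152: √d = [12; 3,24] (ℓ=2, even), read p_1/q_1
i=0: a=12 ⇒ p=12, q=1
i=1: a=3 ⇒ p=37, q=3
→ (37, 3).  Check: 37²=1369, 152·3²=1368, difference 1.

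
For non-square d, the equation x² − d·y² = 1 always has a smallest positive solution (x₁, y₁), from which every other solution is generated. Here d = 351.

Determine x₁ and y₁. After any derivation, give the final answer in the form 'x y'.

62425 3332

√351 → a₀=18, period (1,2,1,3,2,2,2,3,1,2,1,36); ℓ=12 even so k=11
step 0: (18, 1)  from 18·(1,0) + (0,1)
step 1: (19, 1)  from 1·(18,1) + (1,0)
step 2: (56, 3)  from 2·(19,1) + (18,1)
step 3: (75, 4)  from 1·(56,3) + (19,1)
…
step 5: (637, 34)  from 2·(281,15) + (75,4)
step 6: (1555, 83)  from 2·(637,34) + (281,15)
step 7: (3747, 200)  from 2·(1555,83) + (637,34)
step 8: (12796, 683)  from 3·(3747,200) + (1555,83)
step 9: (16543, 883)  from 1·(12796,683) + (3747,200)
step 10: (45882, 2449)  from 2·(16543,883) + (12796,683)
step 11: (62425, 3332)  from 1·(45882,2449) + (16543,883)
(x₁, y₁) = (62425, 3332);  62425² − 351·3332² = 1 ✓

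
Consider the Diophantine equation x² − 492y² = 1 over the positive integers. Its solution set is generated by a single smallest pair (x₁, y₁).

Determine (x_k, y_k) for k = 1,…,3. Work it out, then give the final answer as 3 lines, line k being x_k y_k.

29767 1342
1772148577 79894628
105503093353351 4756446782010

[22; 5,1,1,10,1,1,5,44] for √492; ℓ=8 ⇒ convergent index 7
a_0=22:  p_0=22·1+0=22,  q_0=22·0+1=1
…
a_3=1:  p_3=1·133+111=244,  q_3=1·6+5=11
…
a_6=1:  p_6=1·2817+2573=5390,  q_6=1·127+116=243
a_7=5:  p_7=5·5390+2817=29767,  q_7=5·243+127=1342
→ (29767, 1342).  Check: 29767²=886074289, 492·1342²=886074288, difference 1.
k=2:  x_2 = 29767·29767+492·1342·1342 = 1772148577,  y_2 = 29767·1342+1342·29767 = 79894628
k=3:  x_3 = 29767·1772148577+492·1342·79894628 = 105503093353351,  y_3 = 29767·79894628+1342·1772148577 = 4756446782010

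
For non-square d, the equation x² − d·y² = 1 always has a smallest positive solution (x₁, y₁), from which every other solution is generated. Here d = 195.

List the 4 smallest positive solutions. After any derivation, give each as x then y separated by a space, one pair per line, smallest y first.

√195 → a₀=13, period (1,26); ℓ=2 even so k=1
step 0: (13, 1)  from 13·(1,0) + (0,1)
step 1: (14, 1)  from 1·(13,1) + (1,0)
fundamental: x₁=14, y₁=1  (since 196 − 195·1 = 1)
k=2:  x_2 = 14·14+195·1·1 = 391,  y_2 = 14·1+1·14 = 28
k=3:  x_3 = 14·391+195·1·28 = 10934,  y_3 = 14·28+1·391 = 783
k=4:  x_4 = 14·10934+195·1·783 = 305761,  y_4 = 14·783+1·10934 = 21896

14 1
391 28
10934 783
305761 21896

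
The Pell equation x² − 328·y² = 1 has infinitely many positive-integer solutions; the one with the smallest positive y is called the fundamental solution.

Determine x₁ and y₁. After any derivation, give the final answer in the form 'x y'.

163 9

√328 = [18; 9,36, …], period ℓ=2 (even) → k=1
step 0: (18, 1)  from 18·(1,0) + (0,1)
step 1: (163, 9)  from 9·(18,1) + (1,0)
fundamental: x₁=163, y₁=9  (since 26569 − 328·81 = 1)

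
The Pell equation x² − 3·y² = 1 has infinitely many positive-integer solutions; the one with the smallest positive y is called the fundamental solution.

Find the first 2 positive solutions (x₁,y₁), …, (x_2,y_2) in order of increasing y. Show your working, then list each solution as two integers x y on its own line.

2 1
7 4

√3 = [1; 1,2, …], period ℓ=2 (even) → k=1
i=0: a=1 ⇒ p=1, q=1
i=1: a=1 ⇒ p=2, q=1
→ (2, 1).  Check: 2²=4, 3·1²=3, difference 1.
k=2:  x_2 = 2·2+3·1·1 = 7,  y_2 = 2·1+1·2 = 4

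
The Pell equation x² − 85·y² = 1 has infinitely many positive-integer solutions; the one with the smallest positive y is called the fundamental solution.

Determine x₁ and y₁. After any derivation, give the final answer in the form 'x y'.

285769 30996

√85 → a₀=9, period (4,1,1,4,18); ℓ=5 odd so k=9
step 0: (9, 1)  from 9·(1,0) + (0,1)
step 1: (37, 4)  from 4·(9,1) + (1,0)
step 2: (46, 5)  from 1·(37,4) + (9,1)
step 3: (83, 9)  from 1·(46,5) + (37,4)
step 4: (378, 41)  from 4·(83,9) + (46,5)
step 5: (6887, 747)  from 18·(378,41) + (83,9)
step 6: (27926, 3029)  from 4·(6887,747) + (378,41)
step 7: (34813, 3776)  from 1·(27926,3029) + (6887,747)
step 8: (62739, 6805)  from 1·(34813,3776) + (27926,3029)
step 9: (285769, 30996)  from 4·(62739,6805) + (34813,3776)
→ (285769, 30996).  Check: 285769²=81663921361, 85·30996²=81663921360, difference 1.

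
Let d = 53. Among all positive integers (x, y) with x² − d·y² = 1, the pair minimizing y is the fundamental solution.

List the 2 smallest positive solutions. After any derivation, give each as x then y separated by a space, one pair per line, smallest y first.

√53 = [7; 3,1,1,3,14, …], period ℓ=5 (odd) → k=9
a_0=7:  p_0=7·1+0=7,  q_0=7·0+1=1
a_1=3:  p_1=3·7+1=22,  q_1=3·1+0=3
a_2=1:  p_2=1·22+7=29,  q_2=1·3+1=4
a_3=1:  p_3=1·29+22=51,  q_3=1·4+3=7
a_4=3:  p_4=3·51+29=182,  q_4=3·7+4=25
…
a_6=3:  p_6=3·2599+182=7979,  q_6=3·357+25=1096
a_7=1:  p_7=1·7979+2599=10578,  q_7=1·1096+357=1453
a_8=1:  p_8=1·10578+7979=18557,  q_8=1·1453+1096=2549
a_9=3:  p_9=3·18557+10578=66249,  q_9=3·2549+1453=9100
(x₁, y₁) = (66249, 9100);  66249² − 53·9100² = 1 ✓
(x_2, y_2) = (66249·66249 + 53·9100·9100, 66249·9100 + 9100·66249) = (8777860001, 1205731800)

66249 9100
8777860001 1205731800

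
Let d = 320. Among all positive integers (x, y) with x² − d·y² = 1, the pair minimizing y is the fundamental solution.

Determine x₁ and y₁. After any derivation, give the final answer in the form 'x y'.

√320 → a₀=17, period (1,7,1,34); ℓ=4 even so k=3
a_0=17:  p_0=17·1+0=17,  q_0=17·0+1=1
a_1=1:  p_1=1·17+1=18,  q_1=1·1+0=1
a_2=7:  p_2=7·18+17=143,  q_2=7·1+1=8
a_3=1:  p_3=1·143+18=161,  q_3=1·8+1=9
→ (161, 9).  Check: 161²=25921, 320·9²=25920, difference 1.

161 9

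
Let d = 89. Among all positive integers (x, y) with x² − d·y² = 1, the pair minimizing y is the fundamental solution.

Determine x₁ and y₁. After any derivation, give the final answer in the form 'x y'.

d=89: √d = [9; 2,3,3,2,18] (ℓ=5, odd), read p_9/q_9
i=0: a=9 ⇒ p=9, q=1
…
i=2: a=3 ⇒ p=66, q=7
…
i=4: a=2 ⇒ p=500, q=53
…
i=6: a=2 ⇒ p=18934, q=2007
…
i=8: a=3 ⇒ p=216991, q=23001
i=9: a=2 ⇒ p=500001, q=53000
(x₁, y₁) = (500001, 53000);  500001² − 89·53000² = 1 ✓

500001 53000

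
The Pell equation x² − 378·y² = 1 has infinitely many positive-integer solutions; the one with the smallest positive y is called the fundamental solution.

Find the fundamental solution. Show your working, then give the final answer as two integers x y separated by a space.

√378 → a₀=19, period (2,3,1,4,1,3,2,38); ℓ=8 even so k=7
k=0  a_k=19  p_k/q_k = 19/1
…
k=3  a_k=1  p_k/q_k = 175/9
k=4  a_k=4  p_k/q_k = 836/43
k=5  a_k=1  p_k/q_k = 1011/52
k=6  a_k=3  p_k/q_k = 3869/199
k=7  a_k=2  p_k/q_k = 8749/450
fundamental: x₁=8749, y₁=450  (since 76545001 − 378·202500 = 1)

8749 450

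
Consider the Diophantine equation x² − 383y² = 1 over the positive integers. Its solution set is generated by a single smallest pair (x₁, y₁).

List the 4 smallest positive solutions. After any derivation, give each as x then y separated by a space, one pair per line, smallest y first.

18768 959
704475647 35997024
26443197867024 1351184291905
992571874432137217 50718053544949056

d=383: √d = [19; 1,1,3,19,3,1,1,38] (ℓ=8, even), read p_7/q_7
k=0  a_k=19  p_k/q_k = 19/1
…
k=2  a_k=1  p_k/q_k = 39/2
k=3  a_k=3  p_k/q_k = 137/7
…
k=6  a_k=1  p_k/q_k = 10705/547
k=7  a_k=1  p_k/q_k = 18768/959
(x₁, y₁) = (18768, 959);  18768² − 383·959² = 1 ✓
n=2: (18768,959)∘(18768,959) = (18768·18768+383·959·959, 18768·959+959·18768) = (704475647,35997024)
n=3: (704475647,35997024)∘(18768,959) = (18768·704475647+383·959·35997024, 18768·35997024+959·704475647) = (26443197867024,1351184291905)
n=4: (26443197867024,1351184291905)∘(18768,959) = (18768·26443197867024+383·959·1351184291905, 18768·1351184291905+959·26443197867024) = (992571874432137217,50718053544949056)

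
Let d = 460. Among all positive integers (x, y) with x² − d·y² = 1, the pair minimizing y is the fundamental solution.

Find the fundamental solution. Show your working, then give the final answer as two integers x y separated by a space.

√460 = [21; 2,4,3,1,2,10,2,1,3,4,2,42, …], period ℓ=12 (even) → k=11
k=0  a_k=21  p_k/q_k = 21/1
k=1  a_k=2  p_k/q_k = 43/2
k=2  a_k=4  p_k/q_k = 193/9
k=3  a_k=3  p_k/q_k = 622/29
…
k=5  a_k=2  p_k/q_k = 2252/105
k=6  a_k=10  p_k/q_k = 23335/1088
k=7  a_k=2  p_k/q_k = 48922/2281
k=8  a_k=1  p_k/q_k = 72257/3369
k=9  a_k=3  p_k/q_k = 265693/12388
k=10  a_k=4  p_k/q_k = 1135029/52921
k=11  a_k=2  p_k/q_k = 2535751/118230
fundamental: x₁=2535751, y₁=118230  (since 6430033134001 − 460·13978332900 = 1)

2535751 118230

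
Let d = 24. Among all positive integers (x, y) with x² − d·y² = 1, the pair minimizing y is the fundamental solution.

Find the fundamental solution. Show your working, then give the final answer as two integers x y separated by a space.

5 1

√24 = [4; 1,8, …], period ℓ=2 (even) → k=1
k=0  a_k=4  p_k/q_k = 4/1
k=1  a_k=1  p_k/q_k = 5/1
(x₁, y₁) = (5, 1);  5² − 24·1² = 1 ✓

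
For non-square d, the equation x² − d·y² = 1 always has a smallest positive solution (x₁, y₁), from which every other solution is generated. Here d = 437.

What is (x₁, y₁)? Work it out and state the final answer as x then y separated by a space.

√437 = [20; 1,9,2,9,1,40, …], period ℓ=6 (even) → k=5
a_0=20:  p_0=20·1+0=20,  q_0=20·0+1=1
…
a_4=9:  p_4=9·439+209=4160,  q_4=9·21+10=199
a_5=1:  p_5=1·4160+439=4599,  q_5=1·199+21=220
(x₁, y₁) = (4599, 220);  4599² − 437·220² = 1 ✓

4599 220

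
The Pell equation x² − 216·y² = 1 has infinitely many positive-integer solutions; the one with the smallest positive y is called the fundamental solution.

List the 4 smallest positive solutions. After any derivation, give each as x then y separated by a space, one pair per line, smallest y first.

√216 = [14; 1,2,3,2,1,28, …], period ℓ=6 (even) → k=5
step 0: (14, 1)  from 14·(1,0) + (0,1)
step 1: (15, 1)  from 1·(14,1) + (1,0)
step 2: (44, 3)  from 2·(15,1) + (14,1)
step 3: (147, 10)  from 3·(44,3) + (15,1)
step 4: (338, 23)  from 2·(147,10) + (44,3)
step 5: (485, 33)  from 1·(338,23) + (147,10)
fundamental: x₁=485, y₁=33  (since 235225 − 216·1089 = 1)
k=2:  x_2 = 485·485+216·33·33 = 470449,  y_2 = 485·33+33·485 = 32010
k=3:  x_3 = 485·470449+216·33·32010 = 456335045,  y_3 = 485·32010+33·470449 = 31049667
k=4:  x_4 = 485·456335045+216·33·31049667 = 442644523201,  y_4 = 485·31049667+33·456335045 = 30118144980

485 33
470449 32010
456335045 31049667
442644523201 30118144980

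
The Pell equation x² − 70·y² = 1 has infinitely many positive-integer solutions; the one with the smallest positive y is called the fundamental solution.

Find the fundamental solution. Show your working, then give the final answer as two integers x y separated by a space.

251 30

√70 → a₀=8, period (2,1,2,1,2,16); ℓ=6 even so k=5
step 0: (8, 1)  from 8·(1,0) + (0,1)
step 1: (17, 2)  from 2·(8,1) + (1,0)
step 2: (25, 3)  from 1·(17,2) + (8,1)
step 3: (67, 8)  from 2·(25,3) + (17,2)
step 4: (92, 11)  from 1·(67,8) + (25,3)
step 5: (251, 30)  from 2·(92,11) + (67,8)
→ (251, 30).  Check: 251²=63001, 70·30²=63000, difference 1.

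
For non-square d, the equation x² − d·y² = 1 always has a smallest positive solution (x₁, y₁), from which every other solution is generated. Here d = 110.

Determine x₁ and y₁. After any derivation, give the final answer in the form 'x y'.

√110 = [10; 2,20, …], period ℓ=2 (even) → k=1
a_0=10:  p_0=10·1+0=10,  q_0=10·0+1=1
a_1=2:  p_1=2·10+1=21,  q_1=2·1+0=2
→ (21, 2).  Check: 21²=441, 110·2²=440, difference 1.

21 2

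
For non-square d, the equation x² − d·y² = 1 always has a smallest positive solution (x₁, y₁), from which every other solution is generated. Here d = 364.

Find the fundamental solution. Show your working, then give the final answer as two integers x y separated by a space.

√364 → a₀=19, period (12,1,2,3,1,8,1,3,2,1,12,38); ℓ=12 even so k=11
a_0=19:  p_0=19·1+0=19,  q_0=19·0+1=1
…
a_3=2:  p_3=2·248+229=725,  q_3=2·13+12=38
a_4=3:  p_4=3·725+248=2423,  q_4=3·38+13=127
…
a_10=1:  p_10=1·270499+119872=390371,  q_10=1·14178+6283=20461
a_11=12:  p_11=12·390371+270499=4954951,  q_11=12·20461+14178=259710
(x₁, y₁) = (4954951, 259710);  4954951² − 364·259710² = 1 ✓

4954951 259710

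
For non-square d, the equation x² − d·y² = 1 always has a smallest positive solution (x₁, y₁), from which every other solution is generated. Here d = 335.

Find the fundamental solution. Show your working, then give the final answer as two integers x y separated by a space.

604 33

√335 → a₀=18, period (3,3,3,36); ℓ=4 even so k=3
i=0: a=18 ⇒ p=18, q=1
i=1: a=3 ⇒ p=55, q=3
i=2: a=3 ⇒ p=183, q=10
i=3: a=3 ⇒ p=604, q=33
(x₁, y₁) = (604, 33);  604² − 335·33² = 1 ✓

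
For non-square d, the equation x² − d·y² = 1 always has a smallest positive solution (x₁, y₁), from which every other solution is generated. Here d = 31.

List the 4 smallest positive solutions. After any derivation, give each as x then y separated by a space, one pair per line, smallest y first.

1520 273
4620799 829920
14047227440 2522956527
42703566796801 7669787012160

√31 = [5; 1,1,3,5,3,1,1,10, …], period ℓ=8 (even) → k=7
step 0: (5, 1)  from 5·(1,0) + (0,1)
…
step 3: (39, 7)  from 3·(11,2) + (6,1)
step 4: (206, 37)  from 5·(39,7) + (11,2)
…
step 6: (863, 155)  from 1·(657,118) + (206,37)
step 7: (1520, 273)  from 1·(863,155) + (657,118)
(x₁, y₁) = (1520, 273);  1520² − 31·273² = 1 ✓
(1520+273√31)^2 = 4620799 + 829920√31
(1520+273√31)^3 = 14047227440 + 2522956527√31
(1520+273√31)^4 = 42703566796801 + 7669787012160√31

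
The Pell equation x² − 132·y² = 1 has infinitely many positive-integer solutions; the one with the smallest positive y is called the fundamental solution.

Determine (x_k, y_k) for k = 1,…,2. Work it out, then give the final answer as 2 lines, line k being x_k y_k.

√132 → a₀=11, period (2,22); ℓ=2 even so k=1
i=0: a=11 ⇒ p=11, q=1
i=1: a=2 ⇒ p=23, q=2
(x₁, y₁) = (23, 2);  23² − 132·2² = 1 ✓
n=2: (23,2)∘(23,2) = (23·23+132·2·2, 23·2+2·23) = (1057,92)

23 2
1057 92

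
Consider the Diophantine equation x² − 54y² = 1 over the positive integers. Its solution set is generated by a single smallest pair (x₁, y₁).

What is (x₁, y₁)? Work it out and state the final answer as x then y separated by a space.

485 66

√54 → a₀=7, period (2,1,6,1,2,14); ℓ=6 even so k=5
step 0: (7, 1)  from 7·(1,0) + (0,1)
step 1: (15, 2)  from 2·(7,1) + (1,0)
…
step 3: (147, 20)  from 6·(22,3) + (15,2)
step 4: (169, 23)  from 1·(147,20) + (22,3)
step 5: (485, 66)  from 2·(169,23) + (147,20)
fundamental: x₁=485, y₁=66  (since 235225 − 54·4356 = 1)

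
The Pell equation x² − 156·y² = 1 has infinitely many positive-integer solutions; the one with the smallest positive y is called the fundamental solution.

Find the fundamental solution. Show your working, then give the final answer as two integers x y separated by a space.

√156 = [12; 2,24, …], period ℓ=2 (even) → k=1
a_0=12:  p_0=12·1+0=12,  q_0=12·0+1=1
a_1=2:  p_1=2·12+1=25,  q_1=2·1+0=2
→ (25, 2).  Check: 25²=625, 156·2²=624, difference 1.

25 2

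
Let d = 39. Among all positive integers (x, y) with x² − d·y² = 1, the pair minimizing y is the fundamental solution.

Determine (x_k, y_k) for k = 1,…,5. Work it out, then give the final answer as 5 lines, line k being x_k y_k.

√39 = [6; 4,12, …], period ℓ=2 (even) → k=1
i=0: a=6 ⇒ p=6, q=1
i=1: a=4 ⇒ p=25, q=4
fundamental: x₁=25, y₁=4  (since 625 − 39·16 = 1)
(x_2, y_2) = (25·25 + 39·4·4, 25·4 + 4·25) = (1249, 200)
(x_3, y_3) = (25·1249 + 39·4·200, 25·200 + 4·1249) = (62425, 9996)
(x_4, y_4) = (25·62425 + 39·4·9996, 25·9996 + 4·62425) = (3120001, 499600)
(x_5, y_5) = (25·3120001 + 39·4·499600, 25·499600 + 4·3120001) = (155937625, 24970004)

25 4
1249 200
62425 9996
3120001 499600
155937625 24970004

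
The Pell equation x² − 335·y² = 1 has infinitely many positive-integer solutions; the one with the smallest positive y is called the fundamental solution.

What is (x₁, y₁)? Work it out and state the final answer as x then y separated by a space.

604 33

d=335: √d = [18; 3,3,3,36] (ℓ=4, even), read p_3/q_3
step 0: (18, 1)  from 18·(1,0) + (0,1)
step 1: (55, 3)  from 3·(18,1) + (1,0)
step 2: (183, 10)  from 3·(55,3) + (18,1)
step 3: (604, 33)  from 3·(183,10) + (55,3)
(x₁, y₁) = (604, 33);  604² − 335·33² = 1 ✓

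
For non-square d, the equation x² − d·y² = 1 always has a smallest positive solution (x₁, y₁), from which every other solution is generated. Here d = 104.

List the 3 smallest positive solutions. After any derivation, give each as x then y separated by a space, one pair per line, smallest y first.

51 5
5201 510
530451 52015

d=104: √d = [10; 5,20] (ℓ=2, even), read p_1/q_1
i=0: a=10 ⇒ p=10, q=1
i=1: a=5 ⇒ p=51, q=5
(x₁, y₁) = (51, 5);  51² − 104·5² = 1 ✓
(x_2, y_2) = (51·51 + 104·5·5, 51·5 + 5·51) = (5201, 510)
(x_3, y_3) = (51·5201 + 104·5·510, 51·510 + 5·5201) = (530451, 52015)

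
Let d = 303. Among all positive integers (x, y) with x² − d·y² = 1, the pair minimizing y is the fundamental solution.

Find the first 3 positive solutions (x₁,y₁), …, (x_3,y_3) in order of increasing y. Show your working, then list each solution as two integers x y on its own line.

√303 = [17; 2,2,5,2,2,34, …], period ℓ=6 (even) → k=5
k=0  a_k=17  p_k/q_k = 17/1
k=1  a_k=2  p_k/q_k = 35/2
…
k=3  a_k=5  p_k/q_k = 470/27
k=4  a_k=2  p_k/q_k = 1027/59
k=5  a_k=2  p_k/q_k = 2524/145
fundamental: x₁=2524, y₁=145  (since 6370576 − 303·21025 = 1)
(2524+145√303)^2 = 12741151 + 731960√303
(2524+145√303)^3 = 64317327724 + 3694933935√303

2524 145
12741151 731960
64317327724 3694933935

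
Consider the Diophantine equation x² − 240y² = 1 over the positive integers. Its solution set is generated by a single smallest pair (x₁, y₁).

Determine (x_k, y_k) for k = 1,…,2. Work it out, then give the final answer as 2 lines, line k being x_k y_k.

31 2
1921 124

d=240: √d = [15; 2,30] (ℓ=2, even), read p_1/q_1
k=0  a_k=15  p_k/q_k = 15/1
k=1  a_k=2  p_k/q_k = 31/2
fundamental: x₁=31, y₁=2  (since 961 − 240·4 = 1)
n=2: (31,2)∘(31,2) = (31·31+240·2·2, 31·2+2·31) = (1921,124)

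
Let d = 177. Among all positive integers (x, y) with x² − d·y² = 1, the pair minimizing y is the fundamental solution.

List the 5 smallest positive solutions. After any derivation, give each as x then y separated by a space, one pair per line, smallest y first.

62423 4692
7793261857 585777432
972957569736599 73131969270780
121469860743542176897 9130233834994022448
15165026233415309047146263 1139873173290531757272228

[13; 3,3,2,8,2,3,3,26] for √177; ℓ=8 ⇒ convergent index 7
step 0: (13, 1)  from 13·(1,0) + (0,1)
…
step 3: (306, 23)  from 2·(133,10) + (40,3)
…
step 5: (5468, 411)  from 2·(2581,194) + (306,23)
step 6: (18985, 1427)  from 3·(5468,411) + (2581,194)
step 7: (62423, 4692)  from 3·(18985,1427) + (5468,411)
→ (62423, 4692).  Check: 62423²=3896630929, 177·4692²=3896630928, difference 1.
k=2:  x_2 = 62423·62423+177·4692·4692 = 7793261857,  y_2 = 62423·4692+4692·62423 = 585777432
k=3:  x_3 = 62423·7793261857+177·4692·585777432 = 972957569736599,  y_3 = 62423·585777432+4692·7793261857 = 73131969270780
k=4:  x_4 = 62423·972957569736599+177·4692·73131969270780 = 121469860743542176897,  y_4 = 62423·73131969270780+4692·972957569736599 = 9130233834994022448
k=5:  x_5 = 62423·121469860743542176897+177·4692·9130233834994022448 = 15165026233415309047146263,  y_5 = 62423·9130233834994022448+4692·121469860743542176897 = 1139873173290531757272228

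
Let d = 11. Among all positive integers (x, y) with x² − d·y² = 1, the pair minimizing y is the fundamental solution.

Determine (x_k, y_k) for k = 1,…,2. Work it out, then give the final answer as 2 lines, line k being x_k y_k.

√11 = [3; 3,6, …], period ℓ=2 (even) → k=1
step 0: (3, 1)  from 3·(1,0) + (0,1)
step 1: (10, 3)  from 3·(3,1) + (1,0)
fundamental: x₁=10, y₁=3  (since 100 − 11·9 = 1)
k=2:  x_2 = 10·10+11·3·3 = 199,  y_2 = 10·3+3·10 = 60

10 3
199 60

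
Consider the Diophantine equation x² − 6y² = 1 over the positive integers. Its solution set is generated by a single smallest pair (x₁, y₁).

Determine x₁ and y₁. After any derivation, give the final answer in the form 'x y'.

5 2

√6 → a₀=2, period (2,4); ℓ=2 even so k=1
i=0: a=2 ⇒ p=2, q=1
i=1: a=2 ⇒ p=5, q=2
→ (5, 2).  Check: 5²=25, 6·2²=24, difference 1.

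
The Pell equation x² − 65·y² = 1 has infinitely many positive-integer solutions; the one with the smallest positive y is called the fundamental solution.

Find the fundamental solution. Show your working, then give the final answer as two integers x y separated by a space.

129 16

√65 → a₀=8, period (16); ℓ=1 odd so k=1
k=0  a_k=8  p_k/q_k = 8/1
k=1  a_k=16  p_k/q_k = 129/16
(x₁, y₁) = (129, 16);  129² − 65·16² = 1 ✓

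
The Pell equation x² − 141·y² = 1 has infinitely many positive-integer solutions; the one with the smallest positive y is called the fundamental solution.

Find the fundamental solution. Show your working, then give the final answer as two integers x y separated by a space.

d=141: √d = [11; 1,6,1,22] (ℓ=4, even), read p_3/q_3
k=0  a_k=11  p_k/q_k = 11/1
…
k=2  a_k=6  p_k/q_k = 83/7
k=3  a_k=1  p_k/q_k = 95/8
(x₁, y₁) = (95, 8);  95² − 141·8² = 1 ✓

95 8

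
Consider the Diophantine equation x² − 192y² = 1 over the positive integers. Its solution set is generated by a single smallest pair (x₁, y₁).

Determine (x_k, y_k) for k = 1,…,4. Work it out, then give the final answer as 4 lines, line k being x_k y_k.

d=192: √d = [13; 1,5,1,26] (ℓ=4, even), read p_3/q_3
i=0: a=13 ⇒ p=13, q=1
i=1: a=1 ⇒ p=14, q=1
i=2: a=5 ⇒ p=83, q=6
i=3: a=1 ⇒ p=97, q=7
(x₁, y₁) = (97, 7);  97² − 192·7² = 1 ✓
(x_2, y_2) = (97·97 + 192·7·7, 97·7 + 7·97) = (18817, 1358)
(x_3, y_3) = (97·18817 + 192·7·1358, 97·1358 + 7·18817) = (3650401, 263445)
(x_4, y_4) = (97·3650401 + 192·7·263445, 97·263445 + 7·3650401) = (708158977, 51106972)

97 7
18817 1358
3650401 263445
708158977 51106972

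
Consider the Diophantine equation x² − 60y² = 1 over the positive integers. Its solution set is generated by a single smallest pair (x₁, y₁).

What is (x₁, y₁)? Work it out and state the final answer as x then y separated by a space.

√60 → a₀=7, period (1,2,1,14); ℓ=4 even so k=3
i=0: a=7 ⇒ p=7, q=1
…
i=2: a=2 ⇒ p=23, q=3
i=3: a=1 ⇒ p=31, q=4
→ (31, 4).  Check: 31²=961, 60·4²=960, difference 1.

31 4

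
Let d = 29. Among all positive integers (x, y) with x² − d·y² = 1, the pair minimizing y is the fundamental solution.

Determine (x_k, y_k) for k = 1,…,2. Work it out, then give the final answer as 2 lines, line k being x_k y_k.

9801 1820
192119201 35675640

√29 = [5; 2,1,1,2,10, …], period ℓ=5 (odd) → k=9
i=0: a=5 ⇒ p=5, q=1
i=1: a=2 ⇒ p=11, q=2
i=2: a=1 ⇒ p=16, q=3
…
i=8: a=1 ⇒ p=3775, q=701
i=9: a=2 ⇒ p=9801, q=1820
(x₁, y₁) = (9801, 1820);  9801² − 29·1820² = 1 ✓
k=2:  x_2 = 9801·9801+29·1820·1820 = 192119201,  y_2 = 9801·1820+1820·9801 = 35675640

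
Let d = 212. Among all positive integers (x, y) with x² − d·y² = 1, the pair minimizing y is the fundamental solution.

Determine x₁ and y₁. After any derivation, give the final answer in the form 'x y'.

d=212: √d = [14; 1,1,3,1,1,…,1,1,28] (ℓ=14, even), read p_13/q_13
a_0=14:  p_0=14·1+0=14,  q_0=14·0+1=1
a_1=1:  p_1=1·14+1=15,  q_1=1·1+0=1
…
a_3=3:  p_3=3·29+15=102,  q_3=3·2+1=7
a_4=1:  p_4=1·102+29=131,  q_4=1·7+2=9
a_5=1:  p_5=1·131+102=233,  q_5=1·9+7=16
a_6=1:  p_6=1·233+131=364,  q_6=1·16+9=25
a_7=6:  p_7=6·364+233=2417,  q_7=6·25+16=166
a_8=1:  p_8=1·2417+364=2781,  q_8=1·166+25=191
…
a_10=1:  p_10=1·5198+2781=7979,  q_10=1·357+191=548
a_11=3:  p_11=3·7979+5198=29135,  q_11=3·548+357=2001
a_12=1:  p_12=1·29135+7979=37114,  q_12=1·2001+548=2549
a_13=1:  p_13=1·37114+29135=66249,  q_13=1·2549+2001=4550
fundamental: x₁=66249, y₁=4550  (since 4388930001 − 212·20702500 = 1)

66249 4550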